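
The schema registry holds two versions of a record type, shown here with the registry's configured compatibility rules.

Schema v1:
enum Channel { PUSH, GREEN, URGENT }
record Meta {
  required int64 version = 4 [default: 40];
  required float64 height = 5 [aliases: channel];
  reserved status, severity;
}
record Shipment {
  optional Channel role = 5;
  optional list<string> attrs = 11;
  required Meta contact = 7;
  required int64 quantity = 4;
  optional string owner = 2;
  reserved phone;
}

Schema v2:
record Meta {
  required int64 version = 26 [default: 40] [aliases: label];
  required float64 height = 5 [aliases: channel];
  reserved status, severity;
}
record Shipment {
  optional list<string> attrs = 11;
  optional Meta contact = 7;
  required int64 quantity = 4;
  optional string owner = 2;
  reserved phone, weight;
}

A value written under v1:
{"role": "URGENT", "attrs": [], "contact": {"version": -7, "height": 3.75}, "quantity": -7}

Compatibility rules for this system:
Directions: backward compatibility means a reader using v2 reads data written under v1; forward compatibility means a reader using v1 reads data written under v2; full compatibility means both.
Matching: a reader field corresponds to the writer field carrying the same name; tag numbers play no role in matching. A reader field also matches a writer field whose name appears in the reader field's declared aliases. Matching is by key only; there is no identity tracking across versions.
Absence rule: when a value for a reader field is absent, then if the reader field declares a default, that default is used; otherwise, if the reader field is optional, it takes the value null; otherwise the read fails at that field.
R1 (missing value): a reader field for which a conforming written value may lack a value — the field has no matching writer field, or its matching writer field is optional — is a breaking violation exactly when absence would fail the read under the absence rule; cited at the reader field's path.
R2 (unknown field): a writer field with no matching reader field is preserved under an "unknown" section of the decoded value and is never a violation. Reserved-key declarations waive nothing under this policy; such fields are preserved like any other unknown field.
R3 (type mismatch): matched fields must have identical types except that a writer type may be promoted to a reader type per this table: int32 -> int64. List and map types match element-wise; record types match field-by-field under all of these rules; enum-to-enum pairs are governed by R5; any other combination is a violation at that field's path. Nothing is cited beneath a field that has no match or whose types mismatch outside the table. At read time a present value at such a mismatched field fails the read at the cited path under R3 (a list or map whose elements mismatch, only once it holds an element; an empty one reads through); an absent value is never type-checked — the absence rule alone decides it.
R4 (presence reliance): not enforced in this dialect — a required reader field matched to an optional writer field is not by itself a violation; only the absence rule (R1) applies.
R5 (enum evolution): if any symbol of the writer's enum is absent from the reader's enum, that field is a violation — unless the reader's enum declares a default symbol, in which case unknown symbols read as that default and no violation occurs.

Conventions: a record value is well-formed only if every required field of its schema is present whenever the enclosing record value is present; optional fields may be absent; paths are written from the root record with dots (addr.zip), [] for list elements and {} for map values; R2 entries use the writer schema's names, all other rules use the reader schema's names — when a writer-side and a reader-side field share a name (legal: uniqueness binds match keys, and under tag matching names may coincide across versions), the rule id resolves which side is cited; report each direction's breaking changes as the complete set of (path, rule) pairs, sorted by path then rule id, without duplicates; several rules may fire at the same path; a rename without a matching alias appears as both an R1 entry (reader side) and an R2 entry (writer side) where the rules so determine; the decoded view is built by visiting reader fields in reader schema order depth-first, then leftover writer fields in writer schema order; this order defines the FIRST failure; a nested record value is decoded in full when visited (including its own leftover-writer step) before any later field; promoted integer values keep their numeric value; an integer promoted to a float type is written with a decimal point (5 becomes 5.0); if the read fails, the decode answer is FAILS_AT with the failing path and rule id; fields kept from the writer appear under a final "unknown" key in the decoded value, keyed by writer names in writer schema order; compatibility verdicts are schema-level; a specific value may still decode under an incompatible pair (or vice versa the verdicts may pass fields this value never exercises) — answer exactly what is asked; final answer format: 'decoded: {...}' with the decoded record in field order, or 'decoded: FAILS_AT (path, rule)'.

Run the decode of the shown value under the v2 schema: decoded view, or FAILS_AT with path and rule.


in Shipment below, arrows point writer -> reader
migrating the Shipment value to v2:
  attrs := []
  contact.version := -7
  contact.height := 3.75
  quantity := -7
  owner := null (not supplied -> null)
  writer role: kept under "unknown"
  => decoded: {"attrs": [], "contact": {"version": -7, "height": 3.75}, "quantity": -7, "owner": null, "unknown": {"role": "URGENT"}}
checking off the Shipment differences that do not matter here:
  field version in record Meta: tag 4 changed to 26 -> fires no rule on Shipment under this dialect and leaves the result unchanged
  field contact in record Shipment: required changed to optional -> shifts the Shipment verdicts, not this decode

decoded: {"attrs": [], "contact": {"version": -7, "height": 3.75}, "quantity": -7, "owner": null, "unknown": {"role": "URGENT"}}


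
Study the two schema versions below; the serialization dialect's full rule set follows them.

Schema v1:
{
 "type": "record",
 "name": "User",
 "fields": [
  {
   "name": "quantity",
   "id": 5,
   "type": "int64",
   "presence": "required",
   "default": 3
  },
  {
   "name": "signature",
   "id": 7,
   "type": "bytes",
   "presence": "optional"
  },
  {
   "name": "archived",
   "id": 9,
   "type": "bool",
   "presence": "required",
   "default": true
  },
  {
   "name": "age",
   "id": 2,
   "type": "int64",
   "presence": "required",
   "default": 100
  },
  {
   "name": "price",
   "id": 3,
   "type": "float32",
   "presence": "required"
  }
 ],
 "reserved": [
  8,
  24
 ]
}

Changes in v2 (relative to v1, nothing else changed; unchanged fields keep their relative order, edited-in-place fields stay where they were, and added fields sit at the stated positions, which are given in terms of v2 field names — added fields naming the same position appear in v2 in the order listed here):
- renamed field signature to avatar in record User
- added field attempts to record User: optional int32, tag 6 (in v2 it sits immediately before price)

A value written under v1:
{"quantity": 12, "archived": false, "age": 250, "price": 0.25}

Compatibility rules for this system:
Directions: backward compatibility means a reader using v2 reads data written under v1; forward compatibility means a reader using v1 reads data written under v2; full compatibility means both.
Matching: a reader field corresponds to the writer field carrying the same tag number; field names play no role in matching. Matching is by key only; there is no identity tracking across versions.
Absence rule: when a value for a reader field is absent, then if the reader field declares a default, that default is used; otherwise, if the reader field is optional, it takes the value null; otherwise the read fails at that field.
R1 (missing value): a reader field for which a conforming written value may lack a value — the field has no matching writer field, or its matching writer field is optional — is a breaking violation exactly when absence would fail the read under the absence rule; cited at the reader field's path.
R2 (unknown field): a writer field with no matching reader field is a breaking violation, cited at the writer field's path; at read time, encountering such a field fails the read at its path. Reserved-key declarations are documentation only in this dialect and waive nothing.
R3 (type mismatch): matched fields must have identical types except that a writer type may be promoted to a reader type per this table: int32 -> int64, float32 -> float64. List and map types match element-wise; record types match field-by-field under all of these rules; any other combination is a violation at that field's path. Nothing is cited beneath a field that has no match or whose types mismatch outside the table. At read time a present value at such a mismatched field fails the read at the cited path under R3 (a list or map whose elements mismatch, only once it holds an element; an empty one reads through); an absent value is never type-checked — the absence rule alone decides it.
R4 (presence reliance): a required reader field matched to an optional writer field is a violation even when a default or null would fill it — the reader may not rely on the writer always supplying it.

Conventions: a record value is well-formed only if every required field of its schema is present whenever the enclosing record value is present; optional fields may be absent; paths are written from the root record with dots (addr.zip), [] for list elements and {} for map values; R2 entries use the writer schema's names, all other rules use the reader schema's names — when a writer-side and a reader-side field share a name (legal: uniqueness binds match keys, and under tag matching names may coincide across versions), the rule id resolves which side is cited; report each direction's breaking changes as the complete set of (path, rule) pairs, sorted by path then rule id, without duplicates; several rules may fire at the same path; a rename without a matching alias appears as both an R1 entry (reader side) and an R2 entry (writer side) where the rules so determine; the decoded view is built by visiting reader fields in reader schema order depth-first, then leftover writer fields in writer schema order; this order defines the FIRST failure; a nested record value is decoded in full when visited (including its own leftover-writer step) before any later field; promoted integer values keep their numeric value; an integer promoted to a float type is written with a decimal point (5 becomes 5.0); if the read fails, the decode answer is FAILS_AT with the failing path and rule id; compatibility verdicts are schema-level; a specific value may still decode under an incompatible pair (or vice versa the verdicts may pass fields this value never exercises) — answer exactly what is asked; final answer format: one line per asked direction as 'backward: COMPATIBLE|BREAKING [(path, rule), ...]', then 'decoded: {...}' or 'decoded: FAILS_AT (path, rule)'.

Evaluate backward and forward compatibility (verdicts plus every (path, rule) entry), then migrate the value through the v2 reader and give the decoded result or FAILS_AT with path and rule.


in User below, arrows point writer -> reader
backward on User — v2 reading data written by v1:
  quantity <- quantity (int64 -> int64, writer required)
  avatar <- signature (bytes -> bytes, writer optional)
  archived <- archived (bool -> bool, writer required)
  age <- age (int64 -> int64, writer required)
  attempts has no writer counterpart
  price <- price (float32 -> float32, writer required)
  nothing fires on User: backward is COMPATIBLE
forward on User — v1 reading data written by v2:
  quantity <- quantity (int64 -> int64, writer required)
  signature <- avatar (bytes -> bytes, writer optional)
  archived <- archived (bool -> bool, writer required)
  age <- age (int64 -> int64, writer required)
  price <- price (float32 -> float32, writer required)
  writer attempts: unknown to reader
  rule R2 violated at attempts
  => forward: BREAKING (1)
decode walk for User under reader schema v2:
  quantity := 12
  avatar := null (absent, optional -> null)
  archived := false
  age := 250
  attempts := null (absent, optional -> null)
  price := 0.25
  => decoded: {"quantity": 12, "avatar": null, "archived": false, "age": 250, "attempts": null, "price": 0.25}

backward: COMPATIBLE []; forward: BREAKING [(attempts, R2)]; decoded: {"quantity": 12, "avatar": null, "archived": false, "age": 250, "attempts": null, "price": 0.25}


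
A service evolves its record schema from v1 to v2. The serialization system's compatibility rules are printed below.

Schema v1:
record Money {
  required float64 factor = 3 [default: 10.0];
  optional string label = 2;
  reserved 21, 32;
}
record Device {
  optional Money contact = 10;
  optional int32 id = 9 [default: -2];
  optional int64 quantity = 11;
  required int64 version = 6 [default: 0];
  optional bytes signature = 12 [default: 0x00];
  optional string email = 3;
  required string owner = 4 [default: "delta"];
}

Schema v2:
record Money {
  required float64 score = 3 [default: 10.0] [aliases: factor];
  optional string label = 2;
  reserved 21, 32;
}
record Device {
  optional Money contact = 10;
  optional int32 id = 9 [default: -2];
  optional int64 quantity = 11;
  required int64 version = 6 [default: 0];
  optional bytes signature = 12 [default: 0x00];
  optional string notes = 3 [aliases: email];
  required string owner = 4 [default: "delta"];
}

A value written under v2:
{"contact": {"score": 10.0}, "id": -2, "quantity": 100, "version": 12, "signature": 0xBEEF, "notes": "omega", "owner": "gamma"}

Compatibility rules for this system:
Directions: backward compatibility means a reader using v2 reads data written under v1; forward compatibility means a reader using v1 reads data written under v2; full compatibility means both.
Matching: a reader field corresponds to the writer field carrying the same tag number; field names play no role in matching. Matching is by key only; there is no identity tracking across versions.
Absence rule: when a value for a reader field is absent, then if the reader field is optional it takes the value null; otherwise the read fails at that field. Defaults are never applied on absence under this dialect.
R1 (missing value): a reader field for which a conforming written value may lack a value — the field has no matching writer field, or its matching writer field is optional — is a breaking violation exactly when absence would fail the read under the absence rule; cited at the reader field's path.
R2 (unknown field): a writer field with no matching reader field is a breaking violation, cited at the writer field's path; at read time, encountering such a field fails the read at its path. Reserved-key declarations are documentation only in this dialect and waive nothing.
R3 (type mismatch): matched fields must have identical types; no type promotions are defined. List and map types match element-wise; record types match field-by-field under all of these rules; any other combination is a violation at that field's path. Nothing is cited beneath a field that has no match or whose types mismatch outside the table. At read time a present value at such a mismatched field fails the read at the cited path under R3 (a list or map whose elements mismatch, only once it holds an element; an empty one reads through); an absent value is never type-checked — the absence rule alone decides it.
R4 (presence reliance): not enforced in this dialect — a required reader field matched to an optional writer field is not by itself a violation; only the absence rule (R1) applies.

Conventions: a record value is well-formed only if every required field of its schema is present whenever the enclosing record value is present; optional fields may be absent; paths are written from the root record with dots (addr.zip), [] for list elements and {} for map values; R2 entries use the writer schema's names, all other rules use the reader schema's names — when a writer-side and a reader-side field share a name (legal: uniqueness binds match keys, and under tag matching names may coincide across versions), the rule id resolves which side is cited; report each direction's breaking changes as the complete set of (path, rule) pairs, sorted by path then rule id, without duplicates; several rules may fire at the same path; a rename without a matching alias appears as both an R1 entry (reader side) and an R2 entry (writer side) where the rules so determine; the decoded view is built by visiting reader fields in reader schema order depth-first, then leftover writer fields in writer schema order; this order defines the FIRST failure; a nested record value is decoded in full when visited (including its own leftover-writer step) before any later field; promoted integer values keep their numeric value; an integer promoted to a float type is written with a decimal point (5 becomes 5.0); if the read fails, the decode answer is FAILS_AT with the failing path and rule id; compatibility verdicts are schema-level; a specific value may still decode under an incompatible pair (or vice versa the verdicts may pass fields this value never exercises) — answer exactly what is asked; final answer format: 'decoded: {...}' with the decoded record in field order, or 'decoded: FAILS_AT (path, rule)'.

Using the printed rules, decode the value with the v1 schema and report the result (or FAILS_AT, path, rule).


arrows below run writer -> reader for Device
migrating the Device value to v1:
  contact.factor := 10.0 (from writer score)
  contact.label := null (not supplied -> null)
  id := -2
  quantity := 100
  version := 12
  signature := 0xBEEF
  email := "omega" (from writer notes)
  owner := "gamma"
  => decoded: {"contact": {"factor": 10.0, "label": null}, "id": -2, "quantity": 100, "version": 12, "signature": 0xBEEF, "email": "omega", "owner": "gamma"}
diffs on Device not affecting the asked answer:
  renamed field email to notes in record Device (alias email declared on the renamed field) -> inert under this dialect — no rule fires on Device and the result does not move
  renamed field factor to score in record Money (alias factor declared on the renamed field) -> inert under this dialect — no rule fires on Device and the result does not move

decoded: {"contact": {"factor": 10.0, "label": null}, "id": -2, "quantity": 100, "version": 12, "signature": 0xBEEF, "email": "omega", "owner": "gamma"}


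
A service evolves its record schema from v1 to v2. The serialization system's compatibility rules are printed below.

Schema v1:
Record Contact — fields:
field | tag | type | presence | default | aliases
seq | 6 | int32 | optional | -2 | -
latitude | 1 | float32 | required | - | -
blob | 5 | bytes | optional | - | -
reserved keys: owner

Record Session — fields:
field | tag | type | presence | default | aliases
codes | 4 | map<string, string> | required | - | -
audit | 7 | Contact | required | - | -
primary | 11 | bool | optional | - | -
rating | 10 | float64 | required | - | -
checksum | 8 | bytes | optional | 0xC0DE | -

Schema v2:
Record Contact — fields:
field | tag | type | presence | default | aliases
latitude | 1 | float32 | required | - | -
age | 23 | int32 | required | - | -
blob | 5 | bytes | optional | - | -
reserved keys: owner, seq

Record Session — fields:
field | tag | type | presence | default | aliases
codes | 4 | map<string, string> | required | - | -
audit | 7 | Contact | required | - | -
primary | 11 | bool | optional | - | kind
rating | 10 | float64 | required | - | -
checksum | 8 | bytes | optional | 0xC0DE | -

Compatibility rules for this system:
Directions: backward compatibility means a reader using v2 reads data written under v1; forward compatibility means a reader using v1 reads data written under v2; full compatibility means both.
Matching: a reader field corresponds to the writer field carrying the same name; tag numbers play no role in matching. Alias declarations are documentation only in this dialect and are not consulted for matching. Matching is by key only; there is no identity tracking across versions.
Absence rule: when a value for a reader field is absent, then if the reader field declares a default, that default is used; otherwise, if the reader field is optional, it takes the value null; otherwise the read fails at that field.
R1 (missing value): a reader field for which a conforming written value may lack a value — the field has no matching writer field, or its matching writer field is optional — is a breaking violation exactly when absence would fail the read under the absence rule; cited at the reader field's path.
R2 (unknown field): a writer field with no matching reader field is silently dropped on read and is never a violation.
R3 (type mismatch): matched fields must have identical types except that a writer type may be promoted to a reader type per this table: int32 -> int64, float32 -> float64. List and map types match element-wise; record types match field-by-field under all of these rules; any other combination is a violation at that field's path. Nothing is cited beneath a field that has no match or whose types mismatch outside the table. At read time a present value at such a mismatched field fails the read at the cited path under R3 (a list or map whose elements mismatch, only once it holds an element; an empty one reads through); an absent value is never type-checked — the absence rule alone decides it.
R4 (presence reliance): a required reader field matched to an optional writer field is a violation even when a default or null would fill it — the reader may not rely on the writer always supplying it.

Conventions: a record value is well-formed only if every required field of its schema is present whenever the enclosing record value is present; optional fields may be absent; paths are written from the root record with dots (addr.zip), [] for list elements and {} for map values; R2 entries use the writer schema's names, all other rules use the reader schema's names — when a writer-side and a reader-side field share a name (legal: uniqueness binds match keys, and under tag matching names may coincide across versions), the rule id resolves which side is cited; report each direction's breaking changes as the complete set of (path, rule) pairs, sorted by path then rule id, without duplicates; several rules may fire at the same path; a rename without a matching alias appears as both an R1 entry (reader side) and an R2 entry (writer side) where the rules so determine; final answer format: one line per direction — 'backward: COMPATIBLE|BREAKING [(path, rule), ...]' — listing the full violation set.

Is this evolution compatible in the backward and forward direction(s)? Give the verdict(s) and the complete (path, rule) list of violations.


backward: BREAKING [(audit.age, R1)]; forward: COMPATIBLE []

the writer's type comes first in each Session pair
backward on Session — v2 reading data written by v1:
  writer required, map<string, string> -> map<string, string>: reader codes maps from writer codes
  writer required, Contact -> Contact: reader audit maps from writer audit
  writer optional, bool -> bool: reader primary maps from writer primary
  writer required, float64 -> float64: reader rating maps from writer rating
  writer optional, bytes -> bytes: reader checksum maps from writer checksum
  writer required, float32 -> float32: reader audit.latitude maps from writer audit.latitude
  no writer field matches reader audit.age
  writer optional, bytes -> bytes: reader audit.blob maps from writer audit.blob
  audit.seq (writer side), unknown to reader
  R1 fires at audit.age
  => backward: BREAKING (1)
forward on Session — v1 reading data written by v2:
  writer required, map<string, string> -> map<string, string>: reader codes maps from writer codes
  writer required, Contact -> Contact: reader audit maps from writer audit
  writer optional, bool -> bool: reader primary maps from writer primary
  writer required, float64 -> float64: reader rating maps from writer rating
  writer optional, bytes -> bytes: reader checksum maps from writer checksum
  no writer field matches reader audit.seq
  writer required, float32 -> float32: reader audit.latitude maps from writer audit.latitude
  writer optional, bytes -> bytes: reader audit.blob maps from writer audit.blob
  audit.age (writer side), unknown to reader
  nothing fires on Session: forward is COMPATIBLE


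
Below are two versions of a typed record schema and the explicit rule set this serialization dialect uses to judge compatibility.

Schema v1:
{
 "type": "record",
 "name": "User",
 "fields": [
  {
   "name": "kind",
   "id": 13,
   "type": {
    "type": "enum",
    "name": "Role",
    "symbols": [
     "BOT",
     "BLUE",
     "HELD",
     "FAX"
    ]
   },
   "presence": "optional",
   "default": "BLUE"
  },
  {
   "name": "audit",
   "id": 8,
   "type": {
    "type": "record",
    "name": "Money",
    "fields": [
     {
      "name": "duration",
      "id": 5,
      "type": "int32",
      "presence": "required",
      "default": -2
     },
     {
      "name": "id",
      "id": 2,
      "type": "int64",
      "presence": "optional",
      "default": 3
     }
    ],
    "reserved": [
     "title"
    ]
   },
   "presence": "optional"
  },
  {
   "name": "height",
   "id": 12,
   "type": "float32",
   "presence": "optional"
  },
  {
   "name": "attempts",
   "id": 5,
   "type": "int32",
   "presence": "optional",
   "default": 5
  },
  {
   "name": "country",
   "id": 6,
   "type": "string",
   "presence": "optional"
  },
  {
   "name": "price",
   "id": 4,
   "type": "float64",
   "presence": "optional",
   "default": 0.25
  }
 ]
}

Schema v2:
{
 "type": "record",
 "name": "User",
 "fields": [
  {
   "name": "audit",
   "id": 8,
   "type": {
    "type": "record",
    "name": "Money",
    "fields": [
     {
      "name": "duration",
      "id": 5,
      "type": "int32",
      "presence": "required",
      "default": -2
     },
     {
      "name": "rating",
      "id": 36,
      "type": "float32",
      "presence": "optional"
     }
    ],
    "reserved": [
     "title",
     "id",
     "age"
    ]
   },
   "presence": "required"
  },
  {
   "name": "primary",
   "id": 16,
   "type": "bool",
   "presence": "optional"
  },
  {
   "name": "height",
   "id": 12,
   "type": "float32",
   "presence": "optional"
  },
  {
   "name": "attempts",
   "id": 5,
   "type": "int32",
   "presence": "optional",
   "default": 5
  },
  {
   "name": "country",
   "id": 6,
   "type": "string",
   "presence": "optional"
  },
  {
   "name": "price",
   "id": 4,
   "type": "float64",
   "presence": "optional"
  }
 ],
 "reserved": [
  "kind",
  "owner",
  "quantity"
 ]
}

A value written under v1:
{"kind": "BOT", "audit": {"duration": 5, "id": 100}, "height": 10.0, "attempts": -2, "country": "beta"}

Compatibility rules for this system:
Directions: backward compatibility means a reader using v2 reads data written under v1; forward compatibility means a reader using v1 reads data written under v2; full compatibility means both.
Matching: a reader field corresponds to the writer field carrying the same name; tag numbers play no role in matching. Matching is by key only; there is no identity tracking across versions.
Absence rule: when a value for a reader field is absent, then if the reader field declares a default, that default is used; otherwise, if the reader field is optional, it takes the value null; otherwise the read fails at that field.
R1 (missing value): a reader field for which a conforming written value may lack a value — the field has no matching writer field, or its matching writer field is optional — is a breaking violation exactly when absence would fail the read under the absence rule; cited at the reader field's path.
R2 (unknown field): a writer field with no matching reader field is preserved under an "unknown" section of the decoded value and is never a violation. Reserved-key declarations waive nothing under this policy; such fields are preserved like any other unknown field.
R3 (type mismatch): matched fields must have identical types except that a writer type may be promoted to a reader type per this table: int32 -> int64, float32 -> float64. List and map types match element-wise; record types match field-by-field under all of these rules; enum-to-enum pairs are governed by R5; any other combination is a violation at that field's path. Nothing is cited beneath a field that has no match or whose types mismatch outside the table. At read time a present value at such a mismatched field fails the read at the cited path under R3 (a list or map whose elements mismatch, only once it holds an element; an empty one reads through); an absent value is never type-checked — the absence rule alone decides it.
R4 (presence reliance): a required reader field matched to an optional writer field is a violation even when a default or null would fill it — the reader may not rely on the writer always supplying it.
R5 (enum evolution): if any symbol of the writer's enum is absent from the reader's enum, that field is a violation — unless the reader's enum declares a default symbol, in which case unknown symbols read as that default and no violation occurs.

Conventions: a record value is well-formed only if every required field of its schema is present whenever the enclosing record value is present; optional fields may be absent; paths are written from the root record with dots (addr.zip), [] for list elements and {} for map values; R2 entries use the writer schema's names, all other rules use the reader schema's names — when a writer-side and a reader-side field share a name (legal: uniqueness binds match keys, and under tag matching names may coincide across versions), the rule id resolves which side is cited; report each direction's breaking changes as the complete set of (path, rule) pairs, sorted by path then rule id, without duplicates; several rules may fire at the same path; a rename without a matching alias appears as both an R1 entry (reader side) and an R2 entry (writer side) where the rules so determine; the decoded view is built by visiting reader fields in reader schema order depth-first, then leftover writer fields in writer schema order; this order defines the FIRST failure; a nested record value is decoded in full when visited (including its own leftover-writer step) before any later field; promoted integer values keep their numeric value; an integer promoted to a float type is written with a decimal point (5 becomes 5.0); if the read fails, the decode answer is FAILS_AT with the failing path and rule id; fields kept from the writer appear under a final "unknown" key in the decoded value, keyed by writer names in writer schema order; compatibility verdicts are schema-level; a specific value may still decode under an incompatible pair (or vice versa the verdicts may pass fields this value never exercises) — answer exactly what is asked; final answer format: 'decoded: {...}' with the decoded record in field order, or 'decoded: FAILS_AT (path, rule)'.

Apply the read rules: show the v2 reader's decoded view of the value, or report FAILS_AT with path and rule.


arrows below run writer -> reader for User
migrating the User value to v2:
  audit.duration := 5
  audit.rating := null (absent, optional -> null)
  writer audit.id: kept under "unknown"
  primary := null (absent, optional -> null)
  height := 10.0
  attempts := -2
  country := "beta"
  price := null (absent, optional -> null)
  writer kind: kept under "unknown"
  => decoded: {"audit": {"duration": 5, "rating": null, "unknown": {"id": 100}}, "primary": null, "height": 10.0, "attempts": -2, "country": "beta", "price": null, "unknown": {"kind": "BOT"}}
remaining User differences; none change what is asked:
  field audit in record User: optional changed to required -> shifts the User verdicts, not this decode

decoded: {"audit": {"duration": 5, "rating": null, "unknown": {"id": 100}}, "primary": null, "height": 10.0, "attempts": -2, "country": "beta", "price": null, "unknown": {"kind": "BOT"}}


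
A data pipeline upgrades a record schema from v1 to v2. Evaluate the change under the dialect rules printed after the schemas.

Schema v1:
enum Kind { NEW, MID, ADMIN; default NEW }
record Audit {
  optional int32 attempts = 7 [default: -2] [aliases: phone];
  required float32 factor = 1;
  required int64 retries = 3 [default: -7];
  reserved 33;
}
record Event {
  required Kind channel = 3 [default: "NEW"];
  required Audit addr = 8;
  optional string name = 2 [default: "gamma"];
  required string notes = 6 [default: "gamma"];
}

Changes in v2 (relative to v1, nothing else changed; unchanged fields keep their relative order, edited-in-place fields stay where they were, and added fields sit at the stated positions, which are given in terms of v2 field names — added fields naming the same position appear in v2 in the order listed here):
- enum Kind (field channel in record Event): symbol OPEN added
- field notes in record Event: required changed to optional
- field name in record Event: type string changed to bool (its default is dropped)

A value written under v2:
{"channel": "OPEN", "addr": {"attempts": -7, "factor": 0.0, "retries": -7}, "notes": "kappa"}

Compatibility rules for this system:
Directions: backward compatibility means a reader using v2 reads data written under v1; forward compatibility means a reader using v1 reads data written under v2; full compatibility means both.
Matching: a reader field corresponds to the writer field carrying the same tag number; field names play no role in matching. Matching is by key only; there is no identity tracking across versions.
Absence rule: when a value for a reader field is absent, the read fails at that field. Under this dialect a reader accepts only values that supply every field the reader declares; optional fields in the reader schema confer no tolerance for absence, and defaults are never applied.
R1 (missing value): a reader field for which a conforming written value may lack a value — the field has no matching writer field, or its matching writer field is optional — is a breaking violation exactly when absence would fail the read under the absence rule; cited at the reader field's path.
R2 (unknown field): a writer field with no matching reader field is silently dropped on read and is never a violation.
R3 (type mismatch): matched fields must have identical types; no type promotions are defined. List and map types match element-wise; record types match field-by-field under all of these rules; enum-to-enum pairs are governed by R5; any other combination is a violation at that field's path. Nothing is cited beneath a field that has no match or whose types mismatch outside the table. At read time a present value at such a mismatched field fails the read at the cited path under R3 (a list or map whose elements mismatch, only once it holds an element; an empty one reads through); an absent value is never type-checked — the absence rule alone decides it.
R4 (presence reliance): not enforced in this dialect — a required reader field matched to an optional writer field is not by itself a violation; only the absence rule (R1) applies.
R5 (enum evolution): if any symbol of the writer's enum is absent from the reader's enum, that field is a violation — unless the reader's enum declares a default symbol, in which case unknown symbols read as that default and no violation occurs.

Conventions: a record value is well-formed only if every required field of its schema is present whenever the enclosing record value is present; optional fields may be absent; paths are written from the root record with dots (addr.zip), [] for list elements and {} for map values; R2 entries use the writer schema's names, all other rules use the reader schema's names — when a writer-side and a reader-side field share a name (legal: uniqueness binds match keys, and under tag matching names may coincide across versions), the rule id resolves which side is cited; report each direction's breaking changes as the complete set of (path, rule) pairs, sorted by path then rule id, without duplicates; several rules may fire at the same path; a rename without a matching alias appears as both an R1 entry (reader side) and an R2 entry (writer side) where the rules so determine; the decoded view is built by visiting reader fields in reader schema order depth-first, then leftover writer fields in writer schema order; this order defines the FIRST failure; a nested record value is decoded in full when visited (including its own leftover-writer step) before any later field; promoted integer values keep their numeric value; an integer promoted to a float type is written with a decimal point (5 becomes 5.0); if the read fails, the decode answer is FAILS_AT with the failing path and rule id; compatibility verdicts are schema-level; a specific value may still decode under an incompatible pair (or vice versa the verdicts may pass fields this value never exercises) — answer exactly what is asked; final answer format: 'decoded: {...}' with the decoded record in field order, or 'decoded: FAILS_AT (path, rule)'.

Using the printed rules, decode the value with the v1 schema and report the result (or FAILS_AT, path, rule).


in Event below, arrows point writer -> reader
decode walk for Event under reader schema v1:
  channel := "NEW" (symbol OPEN -> reader default)
  addr.attempts := -7
  addr.factor := 0.0
  addr.retries := -7
  read fails at name under R1 (no fill)
  => FAILS_AT (name, R1)
checking off the Event differences that do not matter here:
  enum Kind (field channel in record Event): symbol OPEN added -> no rule fires on it and the decoded Event view is identical with or without it
  field notes in record Event: required changed to optional -> a verdict-level change on Event — the shown value reads the same

decoded: FAILS_AT (name, R1)


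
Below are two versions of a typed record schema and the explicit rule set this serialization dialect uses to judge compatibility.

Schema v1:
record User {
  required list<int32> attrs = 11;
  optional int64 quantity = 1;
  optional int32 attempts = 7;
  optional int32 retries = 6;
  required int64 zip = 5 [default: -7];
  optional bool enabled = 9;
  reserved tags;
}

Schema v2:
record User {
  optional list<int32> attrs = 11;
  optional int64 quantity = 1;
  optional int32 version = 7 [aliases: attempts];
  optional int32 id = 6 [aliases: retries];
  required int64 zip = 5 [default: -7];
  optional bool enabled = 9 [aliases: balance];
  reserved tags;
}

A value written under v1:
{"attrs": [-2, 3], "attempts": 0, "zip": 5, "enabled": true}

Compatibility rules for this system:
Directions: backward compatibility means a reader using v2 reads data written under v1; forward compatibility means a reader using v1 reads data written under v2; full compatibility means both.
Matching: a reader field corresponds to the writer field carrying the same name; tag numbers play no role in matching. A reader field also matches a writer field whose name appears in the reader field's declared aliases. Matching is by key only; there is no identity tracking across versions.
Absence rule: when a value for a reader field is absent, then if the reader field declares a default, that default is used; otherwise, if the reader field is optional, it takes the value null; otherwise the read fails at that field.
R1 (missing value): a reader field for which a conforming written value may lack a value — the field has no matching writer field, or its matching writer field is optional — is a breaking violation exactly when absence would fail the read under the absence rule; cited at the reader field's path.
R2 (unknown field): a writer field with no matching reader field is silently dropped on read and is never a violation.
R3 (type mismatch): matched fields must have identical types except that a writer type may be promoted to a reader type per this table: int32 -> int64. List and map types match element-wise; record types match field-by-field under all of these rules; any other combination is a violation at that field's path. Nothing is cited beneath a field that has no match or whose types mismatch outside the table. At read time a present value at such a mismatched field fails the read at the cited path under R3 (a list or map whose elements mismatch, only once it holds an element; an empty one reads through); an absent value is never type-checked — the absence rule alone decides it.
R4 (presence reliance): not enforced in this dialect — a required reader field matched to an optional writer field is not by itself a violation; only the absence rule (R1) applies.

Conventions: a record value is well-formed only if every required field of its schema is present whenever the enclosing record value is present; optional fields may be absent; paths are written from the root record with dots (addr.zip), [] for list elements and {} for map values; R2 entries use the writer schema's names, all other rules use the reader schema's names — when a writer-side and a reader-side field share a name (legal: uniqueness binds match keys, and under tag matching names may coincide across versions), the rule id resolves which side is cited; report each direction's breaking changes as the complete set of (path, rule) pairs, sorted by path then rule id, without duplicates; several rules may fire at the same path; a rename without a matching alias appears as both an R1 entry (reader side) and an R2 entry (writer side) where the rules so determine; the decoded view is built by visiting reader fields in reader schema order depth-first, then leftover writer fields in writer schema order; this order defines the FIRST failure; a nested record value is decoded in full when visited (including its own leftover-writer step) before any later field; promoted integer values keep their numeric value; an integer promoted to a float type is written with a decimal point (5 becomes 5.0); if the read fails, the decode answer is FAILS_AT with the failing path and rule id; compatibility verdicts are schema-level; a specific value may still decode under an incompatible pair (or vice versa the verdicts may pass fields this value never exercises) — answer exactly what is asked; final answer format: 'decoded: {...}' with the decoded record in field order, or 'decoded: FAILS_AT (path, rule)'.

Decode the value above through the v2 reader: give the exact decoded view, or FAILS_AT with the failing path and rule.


decoded: {"attrs": [-2, 3], "quantity": null, "version": 0, "id": null, "zip": 5, "enabled": true}

each type pair in User: writer, then reader
decode walk for User under reader schema v2:
  attrs := [-2, 3]
  quantity := null (absent, optional -> null)
  version := 0 (from writer attempts)
  id := null (absent, optional -> null)
  zip := 5
  enabled := true
  => decoded: {"attrs": [-2, 3], "quantity": null, "version": 0, "id": null, "zip": 5, "enabled": true}
diffs on User not affecting the asked answer:
  field attrs in record User: required changed to optional -> schema-level compatibility only; this User value's decode is unchanged
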